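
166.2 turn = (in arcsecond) 2.154e+08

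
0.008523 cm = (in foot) 0.0002796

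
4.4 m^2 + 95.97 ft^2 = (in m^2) 13.32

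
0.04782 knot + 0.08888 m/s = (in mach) 0.0003333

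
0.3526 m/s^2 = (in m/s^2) 0.3526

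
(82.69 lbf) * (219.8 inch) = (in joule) 2054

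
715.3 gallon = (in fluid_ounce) 9.156e+04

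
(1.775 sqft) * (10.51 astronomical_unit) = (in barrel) 1.631e+12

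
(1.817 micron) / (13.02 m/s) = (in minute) 2.326e-09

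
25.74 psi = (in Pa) 1.775e+05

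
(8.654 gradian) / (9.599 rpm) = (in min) 0.002254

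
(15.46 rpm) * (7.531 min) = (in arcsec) 1.509e+08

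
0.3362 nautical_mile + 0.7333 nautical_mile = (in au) 1.324e-08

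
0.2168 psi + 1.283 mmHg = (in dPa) 1.666e+04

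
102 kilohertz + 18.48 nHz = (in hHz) 1020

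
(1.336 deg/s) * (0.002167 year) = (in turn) 253.6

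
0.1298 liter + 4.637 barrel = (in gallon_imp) 162.2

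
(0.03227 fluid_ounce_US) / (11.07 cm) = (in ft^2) 9.28e-05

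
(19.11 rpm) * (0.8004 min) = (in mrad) 9.611e+04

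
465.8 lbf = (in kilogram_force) 211.3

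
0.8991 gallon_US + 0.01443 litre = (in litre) 3.418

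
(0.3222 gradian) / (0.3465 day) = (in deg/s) 9.686e-06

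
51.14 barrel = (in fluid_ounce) 2.749e+05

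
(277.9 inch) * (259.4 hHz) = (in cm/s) 1.831e+07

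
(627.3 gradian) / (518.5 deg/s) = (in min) 0.01815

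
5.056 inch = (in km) 0.0001284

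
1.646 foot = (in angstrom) 5.017e+09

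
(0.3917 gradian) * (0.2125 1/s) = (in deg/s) 0.07491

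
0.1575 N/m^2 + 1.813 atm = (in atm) 1.813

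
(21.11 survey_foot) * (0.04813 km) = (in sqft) 3333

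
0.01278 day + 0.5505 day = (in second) 4.867e+04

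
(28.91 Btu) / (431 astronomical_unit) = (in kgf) 4.824e-11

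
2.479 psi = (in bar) 0.1709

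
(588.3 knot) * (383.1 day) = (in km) 1.002e+07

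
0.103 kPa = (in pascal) 103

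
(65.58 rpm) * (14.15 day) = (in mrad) 8.396e+09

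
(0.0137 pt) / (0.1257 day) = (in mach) 1.307e-12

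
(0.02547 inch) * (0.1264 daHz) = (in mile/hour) 0.001829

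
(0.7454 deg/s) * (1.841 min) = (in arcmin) 4940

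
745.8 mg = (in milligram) 745.8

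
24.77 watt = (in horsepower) 0.03322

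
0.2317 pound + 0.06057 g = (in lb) 0.2318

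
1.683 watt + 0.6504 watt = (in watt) 2.333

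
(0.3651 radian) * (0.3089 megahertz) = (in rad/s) 1.128e+05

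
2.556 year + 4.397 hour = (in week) 133.3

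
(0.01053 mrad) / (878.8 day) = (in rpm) 1.324e-12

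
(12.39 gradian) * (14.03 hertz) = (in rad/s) 2.731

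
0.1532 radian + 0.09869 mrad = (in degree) 8.783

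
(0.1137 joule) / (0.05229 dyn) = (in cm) 2.174e+07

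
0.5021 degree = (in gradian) 0.5579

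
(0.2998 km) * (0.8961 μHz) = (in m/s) 0.0002687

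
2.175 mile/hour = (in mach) 0.002856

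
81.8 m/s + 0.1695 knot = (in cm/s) 8189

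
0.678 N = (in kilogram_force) 0.06914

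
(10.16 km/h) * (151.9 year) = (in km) 1.352e+07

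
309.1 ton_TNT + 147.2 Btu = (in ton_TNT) 309.1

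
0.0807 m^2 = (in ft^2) 0.8686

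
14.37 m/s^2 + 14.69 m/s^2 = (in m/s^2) 29.06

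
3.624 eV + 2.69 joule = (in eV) 1.679e+19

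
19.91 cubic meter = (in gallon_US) 5260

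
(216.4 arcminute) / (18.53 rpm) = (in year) 1.029e-09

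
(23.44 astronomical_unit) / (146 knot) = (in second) 4.669e+10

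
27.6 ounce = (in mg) 7.824e+05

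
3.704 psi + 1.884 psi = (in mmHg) 289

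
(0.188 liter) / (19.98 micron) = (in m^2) 9.409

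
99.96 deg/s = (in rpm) 16.66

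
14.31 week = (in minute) 1.442e+05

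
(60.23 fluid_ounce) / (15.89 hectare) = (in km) 1.121e-11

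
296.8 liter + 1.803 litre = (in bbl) 1.878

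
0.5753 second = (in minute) 0.009588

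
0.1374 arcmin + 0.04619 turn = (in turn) 0.0462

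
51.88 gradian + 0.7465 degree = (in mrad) 828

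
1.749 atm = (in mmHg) 1329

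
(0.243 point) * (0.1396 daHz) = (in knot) 0.0002326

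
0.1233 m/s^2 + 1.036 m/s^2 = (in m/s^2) 1.159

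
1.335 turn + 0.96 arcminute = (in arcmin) 2.884e+04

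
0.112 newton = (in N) 0.112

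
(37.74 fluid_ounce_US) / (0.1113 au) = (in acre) 1.656e-17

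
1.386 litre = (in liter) 1.386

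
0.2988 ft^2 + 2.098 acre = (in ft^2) 9.139e+04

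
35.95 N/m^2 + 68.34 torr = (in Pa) 9147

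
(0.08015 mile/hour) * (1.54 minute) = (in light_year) 3.499e-16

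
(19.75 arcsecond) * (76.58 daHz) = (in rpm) 0.7002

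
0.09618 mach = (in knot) 63.66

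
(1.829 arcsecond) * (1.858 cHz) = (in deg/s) 9.44e-06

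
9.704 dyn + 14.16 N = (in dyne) 1.416e+06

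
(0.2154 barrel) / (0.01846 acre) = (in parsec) 1.486e-20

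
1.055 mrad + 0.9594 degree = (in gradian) 1.133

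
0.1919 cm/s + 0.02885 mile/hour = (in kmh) 0.05334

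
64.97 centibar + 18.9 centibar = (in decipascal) 8.387e+05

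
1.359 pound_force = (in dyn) 6.045e+05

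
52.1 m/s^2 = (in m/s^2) 52.1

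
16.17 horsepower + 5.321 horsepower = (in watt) 1.603e+04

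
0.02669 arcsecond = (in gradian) 8.238e-06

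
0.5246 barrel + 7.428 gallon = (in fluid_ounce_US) 3771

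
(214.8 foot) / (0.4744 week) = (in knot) 0.0004436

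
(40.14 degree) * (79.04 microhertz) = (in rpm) 0.0005288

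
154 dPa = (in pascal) 15.4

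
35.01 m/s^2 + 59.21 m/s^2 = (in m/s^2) 94.22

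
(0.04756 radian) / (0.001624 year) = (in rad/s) 9.286e-07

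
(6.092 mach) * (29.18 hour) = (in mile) 1.354e+05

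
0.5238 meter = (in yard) 0.5728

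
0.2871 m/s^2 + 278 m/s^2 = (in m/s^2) 278.3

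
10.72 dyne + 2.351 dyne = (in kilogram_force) 1.333e-05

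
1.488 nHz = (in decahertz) 1.488e-10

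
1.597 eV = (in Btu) 2.425e-22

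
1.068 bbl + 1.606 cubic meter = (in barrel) 11.17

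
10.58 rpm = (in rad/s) 1.108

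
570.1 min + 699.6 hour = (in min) 4.255e+04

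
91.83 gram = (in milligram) 9.183e+04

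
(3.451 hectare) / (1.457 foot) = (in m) 7.771e+04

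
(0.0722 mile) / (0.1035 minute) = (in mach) 0.05495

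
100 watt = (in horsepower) 0.1341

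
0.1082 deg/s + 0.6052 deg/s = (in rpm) 0.1189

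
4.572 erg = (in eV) 2.854e+12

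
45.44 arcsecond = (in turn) 3.506e-05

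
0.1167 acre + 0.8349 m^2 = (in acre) 0.1169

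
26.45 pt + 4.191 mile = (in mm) 6.745e+06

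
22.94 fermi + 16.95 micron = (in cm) 0.001695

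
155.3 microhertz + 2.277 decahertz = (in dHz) 227.7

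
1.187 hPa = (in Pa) 118.7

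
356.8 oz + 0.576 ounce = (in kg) 10.13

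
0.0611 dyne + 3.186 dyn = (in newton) 3.247e-05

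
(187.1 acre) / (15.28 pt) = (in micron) 1.405e+14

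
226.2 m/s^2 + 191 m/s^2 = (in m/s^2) 417.2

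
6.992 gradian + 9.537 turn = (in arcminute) 2.064e+05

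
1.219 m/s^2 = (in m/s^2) 1.219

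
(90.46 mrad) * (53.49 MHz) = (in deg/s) 2.772e+08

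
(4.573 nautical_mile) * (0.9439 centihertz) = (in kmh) 287.8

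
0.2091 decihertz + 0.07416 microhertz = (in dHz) 0.2091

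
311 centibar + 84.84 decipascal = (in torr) 2333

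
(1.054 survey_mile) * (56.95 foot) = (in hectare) 2.944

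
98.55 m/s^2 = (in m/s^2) 98.55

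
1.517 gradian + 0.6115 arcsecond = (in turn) 0.003793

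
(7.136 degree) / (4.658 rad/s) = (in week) 4.421e-08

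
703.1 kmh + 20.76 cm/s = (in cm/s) 1.955e+04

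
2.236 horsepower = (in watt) 1667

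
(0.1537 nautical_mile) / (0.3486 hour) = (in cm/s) 22.68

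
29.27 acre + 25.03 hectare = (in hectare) 36.88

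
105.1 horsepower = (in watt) 7.837e+04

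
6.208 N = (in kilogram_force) 0.633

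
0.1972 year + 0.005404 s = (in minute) 1.036e+05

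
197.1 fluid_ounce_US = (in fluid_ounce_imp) 205.2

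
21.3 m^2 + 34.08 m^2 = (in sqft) 596.1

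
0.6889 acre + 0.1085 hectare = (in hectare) 0.3873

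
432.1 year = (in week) 2.253e+04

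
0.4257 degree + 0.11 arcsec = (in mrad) 7.43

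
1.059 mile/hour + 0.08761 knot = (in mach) 0.001523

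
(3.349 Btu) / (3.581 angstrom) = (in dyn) 9.867e+17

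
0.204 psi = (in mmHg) 10.55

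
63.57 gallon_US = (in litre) 240.6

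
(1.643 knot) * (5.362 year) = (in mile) 8.881e+04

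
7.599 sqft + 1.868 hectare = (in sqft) 2.011e+05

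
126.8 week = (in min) 1.278e+06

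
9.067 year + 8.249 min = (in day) 3309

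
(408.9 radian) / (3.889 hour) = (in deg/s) 1.673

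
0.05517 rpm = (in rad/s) 0.005777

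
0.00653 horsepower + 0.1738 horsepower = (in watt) 134.5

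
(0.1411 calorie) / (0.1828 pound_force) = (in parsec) 2.353e-17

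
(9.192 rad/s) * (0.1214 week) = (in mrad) 6.749e+08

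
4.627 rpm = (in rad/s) 0.4845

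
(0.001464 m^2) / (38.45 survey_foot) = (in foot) 0.0004098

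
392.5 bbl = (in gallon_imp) 1.373e+04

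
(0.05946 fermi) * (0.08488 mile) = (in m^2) 8.122e-15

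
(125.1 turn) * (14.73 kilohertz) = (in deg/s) 6.634e+08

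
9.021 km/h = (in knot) 4.871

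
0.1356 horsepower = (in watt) 101.1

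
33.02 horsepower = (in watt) 2.462e+04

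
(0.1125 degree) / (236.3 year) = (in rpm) 2.516e-12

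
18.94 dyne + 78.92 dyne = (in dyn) 97.86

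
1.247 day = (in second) 1.077e+05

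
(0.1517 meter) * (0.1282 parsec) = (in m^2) 6.001e+14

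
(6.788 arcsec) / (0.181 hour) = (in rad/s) 5.051e-08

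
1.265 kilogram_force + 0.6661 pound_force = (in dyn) 1.537e+06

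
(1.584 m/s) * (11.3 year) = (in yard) 6.173e+08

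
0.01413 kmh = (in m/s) 0.003925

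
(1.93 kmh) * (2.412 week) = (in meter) 7.821e+05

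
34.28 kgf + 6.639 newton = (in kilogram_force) 34.96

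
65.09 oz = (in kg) 1.845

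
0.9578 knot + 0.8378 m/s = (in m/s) 1.331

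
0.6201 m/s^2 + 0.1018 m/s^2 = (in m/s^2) 0.7219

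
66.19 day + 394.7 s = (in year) 0.1814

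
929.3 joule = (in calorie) 222.1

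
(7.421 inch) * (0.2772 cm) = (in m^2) 0.0005225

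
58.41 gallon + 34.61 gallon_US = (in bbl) 2.215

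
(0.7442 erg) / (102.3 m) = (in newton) 7.275e-10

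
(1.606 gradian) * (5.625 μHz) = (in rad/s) 1.419e-07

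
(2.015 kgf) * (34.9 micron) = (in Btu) 6.537e-07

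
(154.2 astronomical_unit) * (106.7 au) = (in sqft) 3.963e+27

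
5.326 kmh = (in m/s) 1.479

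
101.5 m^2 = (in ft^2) 1093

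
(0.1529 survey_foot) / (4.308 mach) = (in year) 1.007e-12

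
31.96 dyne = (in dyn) 31.96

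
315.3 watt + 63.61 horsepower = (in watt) 4.775e+04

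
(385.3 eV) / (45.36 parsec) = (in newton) 4.41e-35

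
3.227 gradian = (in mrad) 50.69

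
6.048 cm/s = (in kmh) 0.2177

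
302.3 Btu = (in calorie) 7.623e+04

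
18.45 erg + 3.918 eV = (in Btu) 1.749e-09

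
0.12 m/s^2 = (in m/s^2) 0.12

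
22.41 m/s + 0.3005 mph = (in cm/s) 2254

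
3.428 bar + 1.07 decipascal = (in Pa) 3.428e+05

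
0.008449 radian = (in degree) 0.4841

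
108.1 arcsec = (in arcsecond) 108.1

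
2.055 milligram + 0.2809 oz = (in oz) 0.281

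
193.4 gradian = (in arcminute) 1.044e+04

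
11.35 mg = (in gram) 0.01135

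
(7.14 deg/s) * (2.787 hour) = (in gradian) 7.96e+04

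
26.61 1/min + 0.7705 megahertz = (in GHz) 0.0007705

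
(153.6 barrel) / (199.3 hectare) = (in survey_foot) 4.02e-05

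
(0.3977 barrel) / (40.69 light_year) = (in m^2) 1.643e-19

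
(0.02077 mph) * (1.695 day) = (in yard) 1487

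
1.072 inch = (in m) 0.02723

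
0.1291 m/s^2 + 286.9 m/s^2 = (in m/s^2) 287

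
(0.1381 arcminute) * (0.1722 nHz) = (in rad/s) 6.918e-15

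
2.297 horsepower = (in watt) 1713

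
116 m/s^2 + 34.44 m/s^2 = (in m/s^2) 150.4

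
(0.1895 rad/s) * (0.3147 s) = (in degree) 3.417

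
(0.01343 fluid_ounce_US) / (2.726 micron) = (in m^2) 0.1457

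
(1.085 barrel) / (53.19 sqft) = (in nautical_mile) 1.885e-05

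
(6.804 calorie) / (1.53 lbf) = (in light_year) 4.421e-16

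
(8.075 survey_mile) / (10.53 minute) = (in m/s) 20.57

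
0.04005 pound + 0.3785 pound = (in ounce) 6.697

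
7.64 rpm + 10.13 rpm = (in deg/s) 106.6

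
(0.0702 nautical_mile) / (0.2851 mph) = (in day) 0.01181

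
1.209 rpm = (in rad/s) 0.1266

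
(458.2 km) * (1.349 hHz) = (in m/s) 6.181e+07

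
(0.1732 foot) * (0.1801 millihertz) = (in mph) 2.127e-05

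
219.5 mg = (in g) 0.2195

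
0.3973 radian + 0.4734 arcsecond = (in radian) 0.3973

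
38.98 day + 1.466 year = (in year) 1.573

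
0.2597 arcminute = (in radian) 7.554e-05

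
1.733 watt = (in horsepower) 0.002324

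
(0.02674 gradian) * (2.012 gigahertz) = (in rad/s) 8.451e+05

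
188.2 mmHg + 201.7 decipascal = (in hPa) 251.1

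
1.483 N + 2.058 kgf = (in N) 21.67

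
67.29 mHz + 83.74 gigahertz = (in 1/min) 5.024e+12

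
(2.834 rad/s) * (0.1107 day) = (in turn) 4314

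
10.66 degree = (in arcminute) 639.6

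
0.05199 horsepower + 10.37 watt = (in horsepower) 0.0659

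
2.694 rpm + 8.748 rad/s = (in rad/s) 9.03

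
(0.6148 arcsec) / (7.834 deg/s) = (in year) 6.913e-13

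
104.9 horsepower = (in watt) 7.822e+04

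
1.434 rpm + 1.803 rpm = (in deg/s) 19.42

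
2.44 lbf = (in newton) 10.85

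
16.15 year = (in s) 5.093e+08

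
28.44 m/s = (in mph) 63.62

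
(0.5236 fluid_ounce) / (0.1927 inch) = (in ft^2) 0.03405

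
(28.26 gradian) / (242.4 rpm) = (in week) 2.891e-08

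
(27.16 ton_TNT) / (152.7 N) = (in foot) 2.442e+09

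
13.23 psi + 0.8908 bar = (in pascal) 1.803e+05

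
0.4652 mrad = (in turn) 7.404e-05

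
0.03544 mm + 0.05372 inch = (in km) 1.4e-06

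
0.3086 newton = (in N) 0.3086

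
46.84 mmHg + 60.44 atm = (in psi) 889.1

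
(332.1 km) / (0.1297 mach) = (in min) 125.3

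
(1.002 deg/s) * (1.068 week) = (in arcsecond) 2.33e+09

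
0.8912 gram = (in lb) 0.001965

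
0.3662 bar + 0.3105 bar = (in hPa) 676.7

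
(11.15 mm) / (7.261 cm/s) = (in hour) 4.266e-05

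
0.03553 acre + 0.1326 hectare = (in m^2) 1470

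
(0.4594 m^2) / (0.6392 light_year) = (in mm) 7.597e-14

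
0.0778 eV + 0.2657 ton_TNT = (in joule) 1.112e+09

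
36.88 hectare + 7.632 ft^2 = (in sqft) 3.97e+06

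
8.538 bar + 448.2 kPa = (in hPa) 1.302e+04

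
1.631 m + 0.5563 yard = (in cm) 214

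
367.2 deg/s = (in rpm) 61.2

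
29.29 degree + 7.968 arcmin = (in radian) 0.5135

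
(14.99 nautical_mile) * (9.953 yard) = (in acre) 62.43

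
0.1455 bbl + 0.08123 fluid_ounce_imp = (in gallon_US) 6.112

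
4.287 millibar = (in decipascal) 4287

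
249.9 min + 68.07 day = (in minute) 9.827e+04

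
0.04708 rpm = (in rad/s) 0.00493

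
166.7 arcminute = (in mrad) 48.49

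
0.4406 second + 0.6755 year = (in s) 2.13e+07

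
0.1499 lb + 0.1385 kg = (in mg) 2.065e+05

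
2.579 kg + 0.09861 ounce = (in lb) 5.692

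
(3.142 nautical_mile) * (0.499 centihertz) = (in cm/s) 2904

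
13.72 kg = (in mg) 1.372e+07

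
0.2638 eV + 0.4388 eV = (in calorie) 2.69e-20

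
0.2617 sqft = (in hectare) 2.431e-06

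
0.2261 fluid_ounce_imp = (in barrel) 4.041e-05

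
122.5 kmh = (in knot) 66.14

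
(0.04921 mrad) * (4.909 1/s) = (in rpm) 0.002307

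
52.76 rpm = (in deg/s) 316.6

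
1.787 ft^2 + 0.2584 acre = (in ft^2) 1.126e+04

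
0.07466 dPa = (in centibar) 7.466e-06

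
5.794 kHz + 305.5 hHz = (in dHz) 3.634e+05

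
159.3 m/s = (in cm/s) 1.593e+04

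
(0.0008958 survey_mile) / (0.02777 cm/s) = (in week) 0.008584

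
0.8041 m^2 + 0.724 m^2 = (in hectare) 0.0001528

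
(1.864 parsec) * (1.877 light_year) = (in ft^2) 1.099e+34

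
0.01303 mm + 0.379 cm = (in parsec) 1.232e-19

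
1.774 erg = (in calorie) 4.24e-08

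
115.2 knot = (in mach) 0.174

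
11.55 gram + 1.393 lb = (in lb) 1.418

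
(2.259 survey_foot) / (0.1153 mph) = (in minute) 0.2226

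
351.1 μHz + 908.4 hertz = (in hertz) 908.4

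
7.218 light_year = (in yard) 7.468e+16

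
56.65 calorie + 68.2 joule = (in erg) 3.052e+09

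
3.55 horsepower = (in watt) 2647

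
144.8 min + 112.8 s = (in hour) 2.445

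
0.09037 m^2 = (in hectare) 9.037e-06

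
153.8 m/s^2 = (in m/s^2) 153.8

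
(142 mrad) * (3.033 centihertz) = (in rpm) 0.04113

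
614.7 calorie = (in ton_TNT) 6.147e-07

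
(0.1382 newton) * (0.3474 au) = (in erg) 7.182e+16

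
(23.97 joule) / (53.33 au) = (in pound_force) 6.754e-13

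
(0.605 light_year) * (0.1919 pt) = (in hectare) 3.875e+07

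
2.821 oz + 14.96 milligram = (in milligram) 7.999e+04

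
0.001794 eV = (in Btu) 2.724e-25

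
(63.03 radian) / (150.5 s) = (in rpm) 3.999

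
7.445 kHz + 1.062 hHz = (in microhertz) 7.551e+09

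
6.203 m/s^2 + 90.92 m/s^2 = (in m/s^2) 97.12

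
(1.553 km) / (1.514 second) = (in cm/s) 1.026e+05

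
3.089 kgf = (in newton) 30.29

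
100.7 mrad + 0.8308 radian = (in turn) 0.1483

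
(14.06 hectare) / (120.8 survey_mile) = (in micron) 7.232e+05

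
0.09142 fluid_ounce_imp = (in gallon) 0.0006862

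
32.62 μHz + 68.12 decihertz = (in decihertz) 68.12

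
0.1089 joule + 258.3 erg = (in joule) 0.1089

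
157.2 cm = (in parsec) 5.095e-17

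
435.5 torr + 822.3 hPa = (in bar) 1.403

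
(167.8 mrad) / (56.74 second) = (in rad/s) 0.002957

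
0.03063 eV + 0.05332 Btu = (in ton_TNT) 1.345e-08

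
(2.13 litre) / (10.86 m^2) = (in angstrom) 1.961e+06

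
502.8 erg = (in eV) 3.138e+14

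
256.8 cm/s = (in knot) 4.992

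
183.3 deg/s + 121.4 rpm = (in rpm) 152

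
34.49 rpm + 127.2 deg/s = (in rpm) 55.69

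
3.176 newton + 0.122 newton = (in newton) 3.298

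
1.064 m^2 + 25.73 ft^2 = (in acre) 0.0008536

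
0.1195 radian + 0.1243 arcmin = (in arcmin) 410.9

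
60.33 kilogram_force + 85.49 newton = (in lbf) 152.2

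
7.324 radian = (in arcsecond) 1.511e+06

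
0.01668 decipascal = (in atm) 1.646e-08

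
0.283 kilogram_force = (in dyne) 2.775e+05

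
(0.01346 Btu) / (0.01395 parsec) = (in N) 3.299e-14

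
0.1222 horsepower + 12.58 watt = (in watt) 103.7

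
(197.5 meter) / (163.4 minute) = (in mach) 5.916e-05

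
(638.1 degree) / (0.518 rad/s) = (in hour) 0.005972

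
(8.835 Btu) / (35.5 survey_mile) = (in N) 0.1632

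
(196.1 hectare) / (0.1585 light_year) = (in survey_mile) 8.126e-13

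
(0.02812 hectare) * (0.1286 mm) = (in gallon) 9.553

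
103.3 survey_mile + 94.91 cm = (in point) 4.712e+08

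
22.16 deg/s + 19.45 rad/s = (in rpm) 189.4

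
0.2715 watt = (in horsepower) 0.0003641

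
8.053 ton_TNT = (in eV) 2.103e+29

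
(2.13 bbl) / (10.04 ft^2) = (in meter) 0.3631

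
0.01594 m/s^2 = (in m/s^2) 0.01594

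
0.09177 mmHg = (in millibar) 0.1223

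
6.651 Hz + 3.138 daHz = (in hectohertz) 0.3803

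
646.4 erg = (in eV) 4.035e+14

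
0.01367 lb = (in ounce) 0.2187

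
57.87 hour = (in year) 0.006606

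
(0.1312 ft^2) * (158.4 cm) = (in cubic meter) 0.01931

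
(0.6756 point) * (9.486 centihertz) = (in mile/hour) 5.057e-05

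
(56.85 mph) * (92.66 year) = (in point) 2.105e+14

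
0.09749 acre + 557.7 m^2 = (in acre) 0.2353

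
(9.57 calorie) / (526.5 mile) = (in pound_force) 1.062e-05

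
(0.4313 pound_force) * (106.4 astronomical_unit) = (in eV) 1.906e+32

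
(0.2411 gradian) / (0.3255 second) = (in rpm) 0.1111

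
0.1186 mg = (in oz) 4.183e-06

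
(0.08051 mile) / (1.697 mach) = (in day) 2.595e-06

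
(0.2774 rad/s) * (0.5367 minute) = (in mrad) 8933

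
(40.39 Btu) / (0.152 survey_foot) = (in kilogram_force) 9.379e+04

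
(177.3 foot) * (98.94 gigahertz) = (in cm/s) 5.347e+14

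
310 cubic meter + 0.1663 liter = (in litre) 3.1e+05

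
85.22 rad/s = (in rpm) 813.8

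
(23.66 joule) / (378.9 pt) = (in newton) 177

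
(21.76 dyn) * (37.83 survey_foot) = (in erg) 2.509e+04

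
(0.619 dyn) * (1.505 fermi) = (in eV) 0.05815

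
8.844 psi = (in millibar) 609.8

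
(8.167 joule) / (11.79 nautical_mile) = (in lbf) 8.409e-05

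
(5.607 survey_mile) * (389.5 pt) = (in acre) 0.3064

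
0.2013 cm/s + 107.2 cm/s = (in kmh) 3.866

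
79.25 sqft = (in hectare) 0.0007363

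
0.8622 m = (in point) 2444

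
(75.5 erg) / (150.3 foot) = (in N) 1.648e-07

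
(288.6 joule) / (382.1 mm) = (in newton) 755.3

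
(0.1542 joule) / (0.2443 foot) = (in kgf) 0.2112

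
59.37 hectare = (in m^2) 5.937e+05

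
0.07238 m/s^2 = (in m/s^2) 0.07238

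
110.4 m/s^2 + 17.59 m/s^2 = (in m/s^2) 128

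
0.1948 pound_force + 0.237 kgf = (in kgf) 0.3254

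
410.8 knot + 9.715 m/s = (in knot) 429.7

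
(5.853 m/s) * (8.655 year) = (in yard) 1.747e+09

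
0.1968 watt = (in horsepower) 0.0002639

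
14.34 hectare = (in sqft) 1.544e+06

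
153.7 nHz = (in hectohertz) 1.537e-09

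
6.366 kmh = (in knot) 3.437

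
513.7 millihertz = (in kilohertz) 0.0005137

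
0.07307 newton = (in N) 0.07307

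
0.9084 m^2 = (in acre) 0.0002245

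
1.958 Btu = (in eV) 1.289e+22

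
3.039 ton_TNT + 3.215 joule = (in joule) 1.272e+10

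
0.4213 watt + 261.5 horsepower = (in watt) 1.95e+05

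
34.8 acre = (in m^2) 1.408e+05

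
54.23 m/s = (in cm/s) 5423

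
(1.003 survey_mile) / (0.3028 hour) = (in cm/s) 148.1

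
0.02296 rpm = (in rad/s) 0.002404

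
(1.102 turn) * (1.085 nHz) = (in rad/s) 7.513e-09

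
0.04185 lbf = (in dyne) 1.862e+04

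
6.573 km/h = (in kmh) 6.573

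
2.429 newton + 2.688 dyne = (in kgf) 0.2477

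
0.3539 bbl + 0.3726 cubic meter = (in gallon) 113.3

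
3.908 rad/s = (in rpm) 37.32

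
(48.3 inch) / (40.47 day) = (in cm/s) 3.509e-05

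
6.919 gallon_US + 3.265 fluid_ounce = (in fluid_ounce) 888.9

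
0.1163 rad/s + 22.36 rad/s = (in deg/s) 1288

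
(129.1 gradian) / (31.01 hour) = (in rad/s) 1.817e-05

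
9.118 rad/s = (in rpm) 87.07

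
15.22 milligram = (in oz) 0.0005369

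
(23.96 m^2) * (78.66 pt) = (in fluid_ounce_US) 2.248e+04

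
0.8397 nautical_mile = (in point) 4.408e+06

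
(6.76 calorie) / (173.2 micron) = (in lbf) 3.671e+04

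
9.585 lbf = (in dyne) 4.264e+06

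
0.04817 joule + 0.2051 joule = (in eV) 1.581e+18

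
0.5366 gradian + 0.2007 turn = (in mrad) 1269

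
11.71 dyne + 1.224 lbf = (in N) 5.445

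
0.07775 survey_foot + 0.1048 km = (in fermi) 1.048e+17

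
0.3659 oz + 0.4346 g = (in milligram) 1.081e+04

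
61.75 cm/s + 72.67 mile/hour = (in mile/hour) 74.05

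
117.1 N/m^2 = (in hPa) 1.171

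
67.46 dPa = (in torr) 0.0506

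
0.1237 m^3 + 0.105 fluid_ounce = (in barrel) 0.7781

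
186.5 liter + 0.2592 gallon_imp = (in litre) 187.7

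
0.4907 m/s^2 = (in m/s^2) 0.4907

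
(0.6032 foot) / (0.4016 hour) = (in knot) 0.0002472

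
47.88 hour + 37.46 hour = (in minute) 5120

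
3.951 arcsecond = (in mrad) 0.01915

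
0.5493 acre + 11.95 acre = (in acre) 12.5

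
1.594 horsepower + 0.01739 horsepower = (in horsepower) 1.611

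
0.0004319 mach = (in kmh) 0.5294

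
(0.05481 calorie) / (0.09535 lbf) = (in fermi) 5.407e+14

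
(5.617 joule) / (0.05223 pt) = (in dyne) 3.048e+10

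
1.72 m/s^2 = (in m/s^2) 1.72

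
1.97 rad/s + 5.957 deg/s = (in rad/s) 2.074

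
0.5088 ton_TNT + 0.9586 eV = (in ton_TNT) 0.5088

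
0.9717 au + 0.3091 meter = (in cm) 1.454e+13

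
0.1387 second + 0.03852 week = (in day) 0.2696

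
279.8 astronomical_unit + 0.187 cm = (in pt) 1.187e+17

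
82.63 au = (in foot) 4.056e+13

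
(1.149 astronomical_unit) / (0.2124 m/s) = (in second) 8.093e+11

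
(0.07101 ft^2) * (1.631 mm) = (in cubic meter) 1.076e-05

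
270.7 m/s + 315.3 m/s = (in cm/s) 5.86e+04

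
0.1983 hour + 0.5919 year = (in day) 216.1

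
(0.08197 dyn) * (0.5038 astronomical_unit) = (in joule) 6.178e+04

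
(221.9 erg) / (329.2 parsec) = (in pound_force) 4.911e-25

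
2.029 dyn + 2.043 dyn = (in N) 4.072e-05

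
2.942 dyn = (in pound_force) 6.614e-06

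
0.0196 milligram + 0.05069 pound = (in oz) 0.811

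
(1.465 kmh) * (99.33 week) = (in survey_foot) 8.021e+07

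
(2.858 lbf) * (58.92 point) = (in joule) 0.2642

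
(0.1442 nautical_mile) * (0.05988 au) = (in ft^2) 2.575e+13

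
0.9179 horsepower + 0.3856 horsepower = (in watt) 972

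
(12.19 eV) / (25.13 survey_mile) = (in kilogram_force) 4.924e-24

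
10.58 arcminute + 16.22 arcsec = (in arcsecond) 651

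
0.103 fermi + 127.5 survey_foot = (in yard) 42.5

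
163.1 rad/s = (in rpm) 1557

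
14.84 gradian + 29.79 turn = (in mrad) 1.874e+05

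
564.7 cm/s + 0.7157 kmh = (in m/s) 5.846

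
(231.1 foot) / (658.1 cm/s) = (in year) 3.394e-07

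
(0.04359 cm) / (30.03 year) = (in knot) 8.947e-13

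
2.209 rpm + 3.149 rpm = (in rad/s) 0.5611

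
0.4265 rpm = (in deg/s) 2.559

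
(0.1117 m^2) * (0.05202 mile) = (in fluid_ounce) 3.162e+05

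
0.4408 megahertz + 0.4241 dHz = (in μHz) 4.408e+11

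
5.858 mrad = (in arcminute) 20.14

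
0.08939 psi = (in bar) 0.006163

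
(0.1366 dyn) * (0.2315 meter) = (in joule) 3.162e-07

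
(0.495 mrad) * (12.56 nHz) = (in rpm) 5.937e-11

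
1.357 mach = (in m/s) 462.1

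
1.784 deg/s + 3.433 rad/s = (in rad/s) 3.464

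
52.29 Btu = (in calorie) 1.319e+04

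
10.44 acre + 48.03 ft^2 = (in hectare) 4.225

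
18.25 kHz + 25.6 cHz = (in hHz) 182.5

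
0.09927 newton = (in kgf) 0.01012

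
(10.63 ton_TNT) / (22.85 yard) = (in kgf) 2.171e+08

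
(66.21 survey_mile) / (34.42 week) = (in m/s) 0.005119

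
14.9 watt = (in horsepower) 0.01998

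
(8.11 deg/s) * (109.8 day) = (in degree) 7.694e+07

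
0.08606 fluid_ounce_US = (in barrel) 1.601e-05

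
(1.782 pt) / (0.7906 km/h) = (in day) 3.313e-08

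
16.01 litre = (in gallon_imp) 3.522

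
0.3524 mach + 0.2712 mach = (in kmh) 764.4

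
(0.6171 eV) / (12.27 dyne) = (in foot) 2.644e-15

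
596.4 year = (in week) 3.11e+04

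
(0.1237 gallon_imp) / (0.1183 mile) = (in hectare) 2.954e-10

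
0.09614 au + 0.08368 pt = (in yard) 1.573e+10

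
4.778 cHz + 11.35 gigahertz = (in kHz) 1.135e+07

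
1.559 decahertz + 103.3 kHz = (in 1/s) 1.033e+05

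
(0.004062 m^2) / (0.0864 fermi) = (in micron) 4.701e+19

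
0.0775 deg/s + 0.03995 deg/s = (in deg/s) 0.1174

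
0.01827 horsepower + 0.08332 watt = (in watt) 13.71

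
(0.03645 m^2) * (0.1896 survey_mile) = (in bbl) 69.96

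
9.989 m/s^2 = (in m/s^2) 9.989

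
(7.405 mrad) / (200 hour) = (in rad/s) 1.028e-08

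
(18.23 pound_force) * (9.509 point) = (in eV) 1.698e+18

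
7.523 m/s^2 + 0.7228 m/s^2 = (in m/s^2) 8.246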